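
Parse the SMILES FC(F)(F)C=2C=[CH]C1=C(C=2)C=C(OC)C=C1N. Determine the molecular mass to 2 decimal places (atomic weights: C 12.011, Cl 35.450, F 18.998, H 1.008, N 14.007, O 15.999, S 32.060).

First, the molecular formula is C12H10F3NO (counting implicit H from valence).
  C: 12 × 12.011 = 144.132
  F: 3 × 18.998 = 56.994
  H: 10 × 1.008 = 10.080
  N: 1 × 14.007 = 14.007
  O: 1 × 15.999 = 15.999
Sum: 12×12.011 + 3×18.998 + 10×1.008 + 1×14.007 + 1×15.999 = 241.212 → 241.21 g/mol.

241.21 g/mol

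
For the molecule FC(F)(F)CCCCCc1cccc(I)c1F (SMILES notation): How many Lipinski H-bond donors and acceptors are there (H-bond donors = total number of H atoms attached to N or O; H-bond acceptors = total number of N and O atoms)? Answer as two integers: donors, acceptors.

Donors: find every N or O and count the H atoms it carries.
  (no N or O atoms present)
Lipinski HBD = 0.
Acceptors: N atoms = 0, O atoms = 0 → HBA = 0.

0, 0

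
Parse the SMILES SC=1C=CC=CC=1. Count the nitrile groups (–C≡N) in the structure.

Scan the SMILES for the nitrile motif — none present.
Groups that are present: 1 thiol.

0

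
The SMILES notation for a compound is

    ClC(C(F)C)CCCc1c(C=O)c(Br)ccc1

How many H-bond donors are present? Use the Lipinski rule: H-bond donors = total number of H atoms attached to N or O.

0

Donors: find every N or O and count the H atoms it carries.
  atom 12 (O): bond orders sum to 2 → 0 H
Lipinski HBD = 0.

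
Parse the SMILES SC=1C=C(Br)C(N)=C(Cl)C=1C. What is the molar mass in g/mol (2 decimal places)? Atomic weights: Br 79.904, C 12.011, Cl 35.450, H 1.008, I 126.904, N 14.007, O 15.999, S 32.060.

252.55 g/mol

First, the molecular formula is C7H7BrClNS (counting implicit H from valence).
  Br: 1 × 79.904 = 79.904
  C: 7 × 12.011 = 84.077
  Cl: 1 × 35.450 = 35.450
  H: 7 × 1.008 = 7.056
  N: 1 × 14.007 = 14.007
  S: 1 × 32.060 = 32.060
Sum: 1×79.904 + 7×12.011 + 1×35.450 + 7×1.008 + 1×14.007 + 1×32.060 = 252.554 → 252.55 g/mol.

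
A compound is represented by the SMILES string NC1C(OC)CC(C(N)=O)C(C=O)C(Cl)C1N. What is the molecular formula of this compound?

C10H18ClN3O3

Walk through each heavy atom and fill implicit hydrogens from standard valence (C 4, N 3, O 2, S 2, halogen 1):
  atom 1: N, bond orders sum to 1 (valence 3) → 2 H
  atom 2: C, bond orders sum to 3 (valence 4) → 1 H
  atom 3: C, bond orders sum to 3 (valence 4) → 1 H
  atom 4: O, bond orders sum to 2 (valence 2) → 0 H
  atom 5: C, bond orders sum to 1 (valence 4) → 3 H
  atom 6: C, bond orders sum to 2 (valence 4) → 2 H
  atom 7: C, bond orders sum to 3 (valence 4) → 1 H
  atom 8: C, bond orders sum to 4 (valence 4) → 0 H
  atom 9: N, bond orders sum to 1 (valence 3) → 2 H
  atom 10: O, bond orders sum to 2 (valence 2) → 0 H
  atom 11: C, bond orders sum to 3 (valence 4) → 1 H
  atom 12: C, bond orders sum to 3 (valence 4) → 1 H
  atom 13: O, bond orders sum to 2 (valence 2) → 0 H
  atom 14: C, bond orders sum to 3 (valence 4) → 1 H
  atom 15: Cl (halogen, monovalent) → 0 H
  atom 16: C, bond orders sum to 3 (valence 4) → 1 H
  atom 17: N, bond orders sum to 1 (valence 3) → 2 H
Totals → C:10, H:18, Cl:1, N:3, O:3.
In Hill order: C10H18ClN3O3.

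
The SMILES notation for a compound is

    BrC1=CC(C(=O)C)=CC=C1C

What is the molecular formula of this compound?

C9H9BrO

Walk through each heavy atom and fill implicit hydrogens from standard valence (C 4, N 3, O 2, S 2, halogen 1):
  atom 1: Br (halogen, monovalent) → 0 H
  atom 2: C, bond orders sum to 4 (valence 4) → 0 H
  atom 3: C, bond orders sum to 3 (valence 4) → 1 H
  atom 4: C, bond orders sum to 4 (valence 4) → 0 H
  atom 5: C, bond orders sum to 4 (valence 4) → 0 H
  atom 6: O, bond orders sum to 2 (valence 2) → 0 H
  atom 7: C, bond orders sum to 1 (valence 4) → 3 H
  atom 8: C, bond orders sum to 3 (valence 4) → 1 H
  atom 9: C, bond orders sum to 3 (valence 4) → 1 H
  atom 10: C, bond orders sum to 4 (valence 4) → 0 H
  atom 11: C, bond orders sum to 1 (valence 4) → 3 H
Totals → C:9, H:9, Br:1, O:1.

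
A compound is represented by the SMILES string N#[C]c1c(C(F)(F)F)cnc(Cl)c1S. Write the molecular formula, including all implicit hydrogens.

C7H2ClF3N2S

Walk through each heavy atom and fill implicit hydrogens from standard valence (C 4, N 3, O 2, S 2, halogen 1); for lowercase aromatic atoms, an aromatic c carries 1 H when it has two neighbours and 0 H with three, and aromatic n carries 0 H:
  atom 1: N, bond orders sum to 3 (valence 3) → 0 H
  atom 2: C with explicit H count 0
  atom 3: aromatic c, 3 neighbours → 0 H
  atom 4: aromatic c, 3 neighbours → 0 H
  atom 5: C, bond orders sum to 4 (valence 4) → 0 H
  atom 6: F (halogen, monovalent) → 0 H
  atom 7: F (halogen, monovalent) → 0 H
  atom 8: F (halogen, monovalent) → 0 H
  atom 9: aromatic c, 2 neighbours → 1 H
  atom 10: aromatic n, 2 neighbours → 0 H
  atom 11: aromatic c, 3 neighbours → 0 H
  atom 12: Cl (halogen, monovalent) → 0 H
  atom 13: aromatic c, 3 neighbours → 0 H
  atom 14: S, bond orders sum to 1 (valence 2) → 1 H
Totals → C:7, H:2, Cl:1, F:3, N:2, S:1.
In Hill order: C7H2ClF3N2S.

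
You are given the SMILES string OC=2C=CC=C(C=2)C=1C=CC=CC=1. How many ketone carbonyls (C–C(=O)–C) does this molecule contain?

Scan the SMILES for the ketone motif — none present.
Groups that are present: 1 hydroxyl.

0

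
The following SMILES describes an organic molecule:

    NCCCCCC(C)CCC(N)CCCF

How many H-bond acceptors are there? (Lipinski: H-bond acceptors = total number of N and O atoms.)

2

N atoms: 2; O atoms: 0.
Lipinski HBA = 2 + 0 = 2.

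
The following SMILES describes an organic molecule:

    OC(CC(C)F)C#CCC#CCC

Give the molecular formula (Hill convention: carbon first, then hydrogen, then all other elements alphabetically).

Walk through each heavy atom and fill implicit hydrogens from standard valence (C 4, N 3, O 2, S 2, halogen 1):
  atom 1: O, bond orders sum to 1 (valence 2) → 1 H
  atom 2: C, bond orders sum to 3 (valence 4) → 1 H
  atom 3: C, bond orders sum to 2 (valence 4) → 2 H
  atom 4: C, bond orders sum to 3 (valence 4) → 1 H
  atom 5: C, bond orders sum to 1 (valence 4) → 3 H
  atom 6: F (halogen, monovalent) → 0 H
  atom 7: C, bond orders sum to 4 (valence 4) → 0 H
  atom 8: C, bond orders sum to 4 (valence 4) → 0 H
  atom 9: C, bond orders sum to 2 (valence 4) → 2 H
  atom 10: C, bond orders sum to 4 (valence 4) → 0 H
  atom 11: C, bond orders sum to 4 (valence 4) → 0 H
  atom 12: C, bond orders sum to 2 (valence 4) → 2 H
  atom 13: C, bond orders sum to 1 (valence 4) → 3 H
Totals → C:11, H:15, F:1, O:1.

C11H15FO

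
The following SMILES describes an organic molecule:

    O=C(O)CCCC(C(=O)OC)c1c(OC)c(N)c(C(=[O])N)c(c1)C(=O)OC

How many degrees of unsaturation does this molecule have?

8

Molecular formula: C17H22N2O8.
DoU = (2C + 2 + N − H − X) / 2, where X is the halogen count and O/S are ignored.
    = (2·17 + 2 + 2 − 22 − 0) / 2 = 16 / 2 = 8.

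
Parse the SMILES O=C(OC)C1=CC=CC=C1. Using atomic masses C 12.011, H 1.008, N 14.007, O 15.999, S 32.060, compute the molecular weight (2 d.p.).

First, the molecular formula is C8H8O2 (counting implicit H from valence).
  C: 8 × 12.011 = 96.088
  H: 8 × 1.008 = 8.064
  O: 2 × 15.999 = 31.998
Sum: 8×12.011 + 8×1.008 + 2×15.999 = 136.150 → 136.15 g/mol.

136.15 g/mol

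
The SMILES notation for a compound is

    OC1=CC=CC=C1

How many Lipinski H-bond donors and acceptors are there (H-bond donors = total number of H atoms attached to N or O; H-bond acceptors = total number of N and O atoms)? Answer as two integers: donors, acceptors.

1, 1

Donors: find every N or O and count the H atoms it carries.
  atom 1 (O): bond orders sum to 1 → 1 H
Lipinski HBD = 1.
Acceptors: N atoms = 0, O atoms = 1 → HBA = 1.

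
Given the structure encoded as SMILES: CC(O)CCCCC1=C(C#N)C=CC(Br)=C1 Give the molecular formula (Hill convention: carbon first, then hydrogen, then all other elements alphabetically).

Walk through each heavy atom and fill implicit hydrogens from standard valence (C 4, N 3, O 2, S 2, halogen 1):
  atom 1: C, bond orders sum to 1 (valence 4) → 3 H
  atom 2: C, bond orders sum to 3 (valence 4) → 1 H
  atom 3: O, bond orders sum to 1 (valence 2) → 1 H
  atom 4: C, bond orders sum to 2 (valence 4) → 2 H
  atom 5: C, bond orders sum to 2 (valence 4) → 2 H
  atom 6: C, bond orders sum to 2 (valence 4) → 2 H
  atom 7: C, bond orders sum to 2 (valence 4) → 2 H
  atom 8: C, bond orders sum to 4 (valence 4) → 0 H
  atom 9: C, bond orders sum to 4 (valence 4) → 0 H
  atom 10: C, bond orders sum to 4 (valence 4) → 0 H
  atom 11: N, bond orders sum to 3 (valence 3) → 0 H
  atom 12: C, bond orders sum to 3 (valence 4) → 1 H
  atom 13: C, bond orders sum to 3 (valence 4) → 1 H
  atom 14: C, bond orders sum to 4 (valence 4) → 0 H
  atom 15: Br (halogen, monovalent) → 0 H
  atom 16: C, bond orders sum to 3 (valence 4) → 1 H
Totals → C:13, H:16, Br:1, N:1, O:1.
In Hill order: C13H16BrNO.

C13H16BrNO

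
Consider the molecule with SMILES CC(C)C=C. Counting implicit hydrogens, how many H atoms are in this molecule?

10

Walk through each heavy atom and fill implicit hydrogens from standard valence (C 4, N 3, O 2, S 2, halogen 1):
  atom 1: C, bond orders sum to 1 (valence 4) → 3 H
  atom 2: C, bond orders sum to 3 (valence 4) → 1 H
  atom 3: C, bond orders sum to 1 (valence 4) → 3 H
  atom 4: C, bond orders sum to 3 (valence 4) → 1 H
  atom 5: C, bond orders sum to 2 (valence 4) → 2 H
Total hydrogens: 10.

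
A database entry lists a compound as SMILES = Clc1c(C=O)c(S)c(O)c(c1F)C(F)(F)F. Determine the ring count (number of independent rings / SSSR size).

1

In SMILES, each pair of matching ring-closure digits denotes one ring-closing bond; the number of such bonds equals the number of independent rings.
Ring-closure bonds here: 1.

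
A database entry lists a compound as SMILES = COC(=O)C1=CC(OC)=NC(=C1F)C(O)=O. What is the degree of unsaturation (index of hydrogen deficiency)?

Degree of unsaturation = (number of rings) + (number of π bonds).
Ring closures in the SMILES: 1.
π bonds: 5 double bonds (each 1 DoU) → 5 DoU from unsaturation.
Total DoU = 1 + 5 = 6.

6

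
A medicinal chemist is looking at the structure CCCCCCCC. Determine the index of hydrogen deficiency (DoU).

0

Molecular formula: C8H18.
DoU = (2C + 2 + N − H − X) / 2, where X is the halogen count and O/S are ignored.
    = (2·8 + 2 + 0 − 18 − 0) / 2 = 0 / 2 = 0.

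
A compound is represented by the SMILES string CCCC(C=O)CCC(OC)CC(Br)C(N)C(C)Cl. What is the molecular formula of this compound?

C14H27BrClNO2

Walk through each heavy atom and fill implicit hydrogens from standard valence (C 4, N 3, O 2, S 2, halogen 1):
  atom 1: C, bond orders sum to 1 (valence 4) → 3 H
  atom 2: C, bond orders sum to 2 (valence 4) → 2 H
  atom 3: C, bond orders sum to 2 (valence 4) → 2 H
  atom 4: C, bond orders sum to 3 (valence 4) → 1 H
  atom 5: C, bond orders sum to 3 (valence 4) → 1 H
  atom 6: O, bond orders sum to 2 (valence 2) → 0 H
  atom 7: C, bond orders sum to 2 (valence 4) → 2 H
  atom 8: C, bond orders sum to 2 (valence 4) → 2 H
  atom 9: C, bond orders sum to 3 (valence 4) → 1 H
  atom 10: O, bond orders sum to 2 (valence 2) → 0 H
  atom 11: C, bond orders sum to 1 (valence 4) → 3 H
  atom 12: C, bond orders sum to 2 (valence 4) → 2 H
  atom 13: C, bond orders sum to 3 (valence 4) → 1 H
  atom 14: Br (halogen, monovalent) → 0 H
  atom 15: C, bond orders sum to 3 (valence 4) → 1 H
  atom 16: N, bond orders sum to 1 (valence 3) → 2 H
  atom 17: C, bond orders sum to 3 (valence 4) → 1 H
  atom 18: C, bond orders sum to 1 (valence 4) → 3 H
  atom 19: Cl (halogen, monovalent) → 0 H
Totals → C:14, H:27, Br:1, Cl:1, N:1, O:2.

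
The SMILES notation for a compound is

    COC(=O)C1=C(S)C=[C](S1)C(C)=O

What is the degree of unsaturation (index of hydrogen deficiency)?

5

Degree of unsaturation = (number of rings) + (number of π bonds).
Ring closures in the SMILES: 1.
π bonds: 4 double bonds (each 1 DoU) → 4 DoU from unsaturation.
Total DoU = 1 + 4 = 5.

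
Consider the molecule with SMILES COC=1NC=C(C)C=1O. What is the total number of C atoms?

6

Count every carbon token in the SMILES (each C, including those in ring-closure positions and inside branches).
Carbon count: 6.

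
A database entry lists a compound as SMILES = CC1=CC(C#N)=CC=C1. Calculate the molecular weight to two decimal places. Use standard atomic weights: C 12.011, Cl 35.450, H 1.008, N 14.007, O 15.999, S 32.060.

First, the molecular formula is C8H7N (counting implicit H from valence).
  C: 8 × 12.011 = 96.088
  H: 7 × 1.008 = 7.056
  N: 1 × 14.007 = 14.007
Sum: 8×12.011 + 7×1.008 + 1×14.007 = 117.151 → 117.15 g/mol.

117.15 g/mol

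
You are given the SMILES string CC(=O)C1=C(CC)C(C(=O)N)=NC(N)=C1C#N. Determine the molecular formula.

C11H12N4O2

Walk through each heavy atom and fill implicit hydrogens from standard valence (C 4, N 3, O 2, S 2, halogen 1):
  atom 1: C, bond orders sum to 1 (valence 4) → 3 H
  atom 2: C, bond orders sum to 4 (valence 4) → 0 H
  atom 3: O, bond orders sum to 2 (valence 2) → 0 H
  atom 4: C, bond orders sum to 4 (valence 4) → 0 H
  atom 5: C, bond orders sum to 4 (valence 4) → 0 H
  atom 6: C, bond orders sum to 2 (valence 4) → 2 H
  atom 7: C, bond orders sum to 1 (valence 4) → 3 H
  atom 8: C, bond orders sum to 4 (valence 4) → 0 H
  atom 9: C, bond orders sum to 4 (valence 4) → 0 H
  atom 10: O, bond orders sum to 2 (valence 2) → 0 H
  atom 11: N, bond orders sum to 1 (valence 3) → 2 H
  atom 12: N, bond orders sum to 3 (valence 3) → 0 H
  atom 13: C, bond orders sum to 4 (valence 4) → 0 H
  atom 14: N, bond orders sum to 1 (valence 3) → 2 H
  atom 15: C, bond orders sum to 4 (valence 4) → 0 H
  atom 16: C, bond orders sum to 4 (valence 4) → 0 H
  atom 17: N, bond orders sum to 3 (valence 3) → 0 H
Totals → C:11, H:12, N:4, O:2.
In Hill order: C11H12N4O2.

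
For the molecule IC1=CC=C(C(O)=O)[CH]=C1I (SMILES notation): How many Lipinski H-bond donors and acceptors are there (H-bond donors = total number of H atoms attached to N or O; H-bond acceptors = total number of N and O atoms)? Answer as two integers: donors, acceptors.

1, 2

Donors: find every N or O and count the H atoms it carries.
  atom 7 (O): bond orders sum to 1 → 1 H
  atom 8 (O): bond orders sum to 2 → 0 H
Lipinski HBD = 1.
Acceptors: N atoms = 0, O atoms = 2 → HBA = 2.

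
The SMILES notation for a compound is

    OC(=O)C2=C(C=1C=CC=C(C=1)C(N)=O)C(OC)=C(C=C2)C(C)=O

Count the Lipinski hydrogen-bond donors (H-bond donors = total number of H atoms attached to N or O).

Donors: find every N or O and count the H atoms it carries.
  atom 1 (O): bond orders sum to 1 → 1 H
  atom 3 (O): bond orders sum to 2 → 0 H
  atom 13 (N): bond orders sum to 1 → 2 H
  atom 14 (O): bond orders sum to 2 → 0 H
  atom 16 (O): bond orders sum to 2 → 0 H
  atom 23 (O): bond orders sum to 2 → 0 H
Lipinski HBD = 3.

3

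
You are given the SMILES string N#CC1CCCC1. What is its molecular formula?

Walk through each heavy atom and fill implicit hydrogens from standard valence (C 4, N 3, O 2, S 2, halogen 1):
  atom 1: N, bond orders sum to 3 (valence 3) → 0 H
  atom 2: C, bond orders sum to 4 (valence 4) → 0 H
  atom 3: C, bond orders sum to 3 (valence 4) → 1 H
  atom 4: C, bond orders sum to 2 (valence 4) → 2 H
  atom 5: C, bond orders sum to 2 (valence 4) → 2 H
  atom 6: C, bond orders sum to 2 (valence 4) → 2 H
  atom 7: C, bond orders sum to 2 (valence 4) → 2 H
Totals → C:6, H:9, N:1.
In Hill order: C6H9N.

C6H9N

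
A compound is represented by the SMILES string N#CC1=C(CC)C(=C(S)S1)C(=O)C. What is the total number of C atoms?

9

Count every carbon token in the SMILES (each C, including those in ring-closure positions and inside branches).
Carbon count: 9.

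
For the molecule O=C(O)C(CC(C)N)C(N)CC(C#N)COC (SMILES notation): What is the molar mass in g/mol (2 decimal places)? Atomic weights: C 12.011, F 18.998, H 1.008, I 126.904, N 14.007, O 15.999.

First, the molecular formula is C11H21N3O3 (counting implicit H from valence).
  C: 11 × 12.011 = 132.121
  H: 21 × 1.008 = 21.168
  N: 3 × 14.007 = 42.021
  O: 3 × 15.999 = 47.997
Sum: 11×12.011 + 21×1.008 + 3×14.007 + 3×15.999 = 243.307 → 243.31 g/mol.

243.31 g/mol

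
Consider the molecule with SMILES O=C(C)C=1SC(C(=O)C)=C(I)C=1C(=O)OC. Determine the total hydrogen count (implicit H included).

Walk through each heavy atom and fill implicit hydrogens from standard valence (C 4, N 3, O 2, S 2, halogen 1):
  atom 1: O, bond orders sum to 2 (valence 2) → 0 H
  atom 2: C, bond orders sum to 4 (valence 4) → 0 H
  atom 3: C, bond orders sum to 1 (valence 4) → 3 H
  atom 4: C, bond orders sum to 4 (valence 4) → 0 H
  atom 5: S, bond orders sum to 2 (valence 2) → 0 H
  atom 6: C, bond orders sum to 4 (valence 4) → 0 H
  atom 7: C, bond orders sum to 4 (valence 4) → 0 H
  atom 8: O, bond orders sum to 2 (valence 2) → 0 H
  atom 9: C, bond orders sum to 1 (valence 4) → 3 H
  atom 10: C, bond orders sum to 4 (valence 4) → 0 H
  atom 11: I (halogen, monovalent) → 0 H
  atom 12: C, bond orders sum to 4 (valence 4) → 0 H
  atom 13: C, bond orders sum to 4 (valence 4) → 0 H
  atom 14: O, bond orders sum to 2 (valence 2) → 0 H
  atom 15: O, bond orders sum to 2 (valence 2) → 0 H
  atom 16: C, bond orders sum to 1 (valence 4) → 3 H
Total hydrogens: 9.

9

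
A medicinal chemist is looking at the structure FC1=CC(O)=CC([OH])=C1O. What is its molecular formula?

C6H5FO3

Walk through each heavy atom and fill implicit hydrogens from standard valence (C 4, N 3, O 2, S 2, halogen 1):
  atom 1: F (halogen, monovalent) → 0 H
  atom 2: C, bond orders sum to 4 (valence 4) → 0 H
  atom 3: C, bond orders sum to 3 (valence 4) → 1 H
  atom 4: C, bond orders sum to 4 (valence 4) → 0 H
  atom 5: O, bond orders sum to 1 (valence 2) → 1 H
  atom 6: C, bond orders sum to 3 (valence 4) → 1 H
  atom 7: C, bond orders sum to 4 (valence 4) → 0 H
  atom 8: O with explicit H count 1
  atom 9: C, bond orders sum to 4 (valence 4) → 0 H
  atom 10: O, bond orders sum to 1 (valence 2) → 1 H
Totals → C:6, H:5, F:1, O:3.
In Hill order: C6H5FO3.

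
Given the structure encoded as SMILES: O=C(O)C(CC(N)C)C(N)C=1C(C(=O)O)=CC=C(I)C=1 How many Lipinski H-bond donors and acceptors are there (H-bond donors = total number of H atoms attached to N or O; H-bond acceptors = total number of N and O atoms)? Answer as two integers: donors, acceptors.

Donors: find every N or O and count the H atoms it carries.
  atom 1 (O): bond orders sum to 2 → 0 H
  atom 3 (O): bond orders sum to 1 → 1 H
  atom 7 (N): bond orders sum to 1 → 2 H
  atom 10 (N): bond orders sum to 1 → 2 H
  atom 14 (O): bond orders sum to 2 → 0 H
  atom 15 (O): bond orders sum to 1 → 1 H
Lipinski HBD = 6.
Acceptors: N atoms = 2, O atoms = 4 → HBA = 6.

6, 6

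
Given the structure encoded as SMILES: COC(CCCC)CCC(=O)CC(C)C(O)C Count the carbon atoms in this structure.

14

Count every carbon token in the SMILES (each C, including those in ring-closure positions and inside branches).
Carbon count: 14.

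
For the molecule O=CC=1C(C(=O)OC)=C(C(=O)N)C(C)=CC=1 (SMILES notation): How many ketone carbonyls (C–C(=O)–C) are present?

0

Scan the SMILES for the ketone motif — none present.
Groups that are present: 1 aldehyde, 1 amide, 1 ester.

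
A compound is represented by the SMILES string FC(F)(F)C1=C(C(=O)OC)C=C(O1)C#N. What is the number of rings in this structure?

In SMILES, each pair of matching ring-closure digits denotes one ring-closing bond; the number of such bonds equals the number of independent rings.
Ring-closure bonds here: 1.

1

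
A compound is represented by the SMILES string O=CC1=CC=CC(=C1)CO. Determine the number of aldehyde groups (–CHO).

The aldehyde motif appears at heavy-atom position 2 in the SMILES.
Other groups present: 1 hydroxyl.
Aldehyde count: 1.

1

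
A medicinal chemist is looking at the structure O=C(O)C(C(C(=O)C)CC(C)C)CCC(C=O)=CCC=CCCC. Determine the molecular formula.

Walk through each heavy atom and fill implicit hydrogens from standard valence (C 4, N 3, O 2, S 2, halogen 1):
  atom 1: O, bond orders sum to 2 (valence 2) → 0 H
  atom 2: C, bond orders sum to 4 (valence 4) → 0 H
  atom 3: O, bond orders sum to 1 (valence 2) → 1 H
  atom 4: C, bond orders sum to 3 (valence 4) → 1 H
  atom 5: C, bond orders sum to 3 (valence 4) → 1 H
  atom 6: C, bond orders sum to 4 (valence 4) → 0 H
  atom 7: O, bond orders sum to 2 (valence 2) → 0 H
  atom 8: C, bond orders sum to 1 (valence 4) → 3 H
  atom 9: C, bond orders sum to 2 (valence 4) → 2 H
  atom 10: C, bond orders sum to 3 (valence 4) → 1 H
  atom 11: C, bond orders sum to 1 (valence 4) → 3 H
  atom 12: C, bond orders sum to 1 (valence 4) → 3 H
  atom 13: C, bond orders sum to 2 (valence 4) → 2 H
  atom 14: C, bond orders sum to 2 (valence 4) → 2 H
  atom 15: C, bond orders sum to 4 (valence 4) → 0 H
  atom 16: C, bond orders sum to 3 (valence 4) → 1 H
  atom 17: O, bond orders sum to 2 (valence 2) → 0 H
  atom 18: C, bond orders sum to 3 (valence 4) → 1 H
  atom 19: C, bond orders sum to 2 (valence 4) → 2 H
  atom 20: C, bond orders sum to 3 (valence 4) → 1 H
  atom 21: C, bond orders sum to 3 (valence 4) → 1 H
  atom 22: C, bond orders sum to 2 (valence 4) → 2 H
  atom 23: C, bond orders sum to 2 (valence 4) → 2 H
  atom 24: C, bond orders sum to 1 (valence 4) → 3 H
Totals → C:20, H:32, O:4.
In Hill order: C20H32O4.

C20H32O4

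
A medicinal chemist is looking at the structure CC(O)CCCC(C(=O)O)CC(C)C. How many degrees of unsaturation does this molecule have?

Molecular formula: C11H22O3.
DoU = (2C + 2 + N − H − X) / 2, where X is the halogen count and O/S are ignored.
    = (2·11 + 2 + 0 − 22 − 0) / 2 = 2 / 2 = 1.

1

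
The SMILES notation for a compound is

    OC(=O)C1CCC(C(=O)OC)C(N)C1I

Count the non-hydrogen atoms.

15

Every atom symbol written in the SMILES (organic subset) is one heavy atom; implicit H are not written.
Heavy atoms by element → C:9, I:1, N:1, O:4.
Total: 15.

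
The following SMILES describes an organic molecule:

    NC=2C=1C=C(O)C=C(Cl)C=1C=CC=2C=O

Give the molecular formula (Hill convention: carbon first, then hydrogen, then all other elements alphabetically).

Walk through each heavy atom and fill implicit hydrogens from standard valence (C 4, N 3, O 2, S 2, halogen 1):
  atom 1: N, bond orders sum to 1 (valence 3) → 2 H
  atom 2: C, bond orders sum to 4 (valence 4) → 0 H
  atom 3: C, bond orders sum to 4 (valence 4) → 0 H
  atom 4: C, bond orders sum to 3 (valence 4) → 1 H
  atom 5: C, bond orders sum to 4 (valence 4) → 0 H
  atom 6: O, bond orders sum to 1 (valence 2) → 1 H
  atom 7: C, bond orders sum to 3 (valence 4) → 1 H
  atom 8: C, bond orders sum to 4 (valence 4) → 0 H
  atom 9: Cl (halogen, monovalent) → 0 H
  atom 10: C, bond orders sum to 4 (valence 4) → 0 H
  atom 11: C, bond orders sum to 3 (valence 4) → 1 H
  atom 12: C, bond orders sum to 3 (valence 4) → 1 H
  atom 13: C, bond orders sum to 4 (valence 4) → 0 H
  atom 14: C, bond orders sum to 3 (valence 4) → 1 H
  atom 15: O, bond orders sum to 2 (valence 2) → 0 H
Totals → C:11, H:8, Cl:1, N:1, O:2.

C11H8ClNO2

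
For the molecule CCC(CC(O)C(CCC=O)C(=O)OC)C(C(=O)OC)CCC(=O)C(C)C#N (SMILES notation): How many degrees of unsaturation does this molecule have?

6

Degree of unsaturation = (number of rings) + (number of π bonds).
Ring closures in the SMILES: 0.
π bonds: 4 double bonds (each 1 DoU), 1 triple bond (each 2 DoU) → 6 DoU from unsaturation.
Total DoU = 0 + 6 = 6.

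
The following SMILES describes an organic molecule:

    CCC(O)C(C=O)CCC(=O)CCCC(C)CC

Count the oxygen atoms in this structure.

3

Scan the SMILES for O atoms (remember two-letter symbols like Cl and Br are single atoms).
Oxygen count: 3.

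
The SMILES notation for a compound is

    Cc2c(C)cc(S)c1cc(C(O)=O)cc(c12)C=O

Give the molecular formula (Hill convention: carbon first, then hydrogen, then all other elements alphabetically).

C14H12O3S

Walk through each heavy atom and fill implicit hydrogens from standard valence (C 4, N 3, O 2, S 2, halogen 1); for lowercase aromatic atoms, an aromatic c carries 1 H when it has two neighbours and 0 H with three, and aromatic n carries 0 H:
  atom 1: C, bond orders sum to 1 (valence 4) → 3 H
  atom 2: aromatic c, 3 neighbours → 0 H
  atom 3: aromatic c, 3 neighbours → 0 H
  atom 4: C, bond orders sum to 1 (valence 4) → 3 H
  atom 5: aromatic c, 2 neighbours → 1 H
  atom 6: aromatic c, 3 neighbours → 0 H
  atom 7: S, bond orders sum to 1 (valence 2) → 1 H
  atom 8: aromatic c, 3 neighbours → 0 H
  atom 9: aromatic c, 2 neighbours → 1 H
  atom 10: aromatic c, 3 neighbours → 0 H
  atom 11: C, bond orders sum to 4 (valence 4) → 0 H
  atom 12: O, bond orders sum to 1 (valence 2) → 1 H
  atom 13: O, bond orders sum to 2 (valence 2) → 0 H
  atom 14: aromatic c, 2 neighbours → 1 H
  atom 15: aromatic c, 3 neighbours → 0 H
  atom 16: aromatic c, 3 neighbours → 0 H
  atom 17: C, bond orders sum to 3 (valence 4) → 1 H
  atom 18: O, bond orders sum to 2 (valence 2) → 0 H
Totals → C:14, H:12, O:3, S:1.
In Hill order: C14H12O3S.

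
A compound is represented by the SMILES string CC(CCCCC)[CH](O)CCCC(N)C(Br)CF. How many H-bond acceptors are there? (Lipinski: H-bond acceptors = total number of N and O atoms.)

2

N atoms: 1; O atoms: 1.
Lipinski HBA = 1 + 1 = 2.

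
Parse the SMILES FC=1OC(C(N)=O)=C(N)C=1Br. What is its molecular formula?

C5H4BrFN2O2

Walk through each heavy atom and fill implicit hydrogens from standard valence (C 4, N 3, O 2, S 2, halogen 1):
  atom 1: F (halogen, monovalent) → 0 H
  atom 2: C, bond orders sum to 4 (valence 4) → 0 H
  atom 3: O, bond orders sum to 2 (valence 2) → 0 H
  atom 4: C, bond orders sum to 4 (valence 4) → 0 H
  atom 5: C, bond orders sum to 4 (valence 4) → 0 H
  atom 6: N, bond orders sum to 1 (valence 3) → 2 H
  atom 7: O, bond orders sum to 2 (valence 2) → 0 H
  atom 8: C, bond orders sum to 4 (valence 4) → 0 H
  atom 9: N, bond orders sum to 1 (valence 3) → 2 H
  atom 10: C, bond orders sum to 4 (valence 4) → 0 H
  atom 11: Br (halogen, monovalent) → 0 H
Totals → C:5, H:4, Br:1, F:1, N:2, O:2.
In Hill order: C5H4BrFN2O2.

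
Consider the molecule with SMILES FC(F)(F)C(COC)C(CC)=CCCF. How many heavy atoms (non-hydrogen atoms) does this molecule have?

Every atom symbol written in the SMILES (organic subset) is one heavy atom; implicit H are not written.
Heavy atoms by element → C:10, F:4, O:1.
Total: 15.

15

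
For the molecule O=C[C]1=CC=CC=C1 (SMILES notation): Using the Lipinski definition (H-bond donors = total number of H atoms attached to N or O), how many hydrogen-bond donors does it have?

Donors: find every N or O and count the H atoms it carries.
  atom 1 (O): bond orders sum to 2 → 0 H
Lipinski HBD = 0.

0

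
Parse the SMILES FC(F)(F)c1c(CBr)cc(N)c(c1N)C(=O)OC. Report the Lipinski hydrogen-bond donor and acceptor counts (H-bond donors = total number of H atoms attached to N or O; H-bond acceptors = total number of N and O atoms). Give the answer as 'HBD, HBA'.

Donors: find every N or O and count the H atoms it carries.
  atom 11 (N): bond orders sum to 1 → 2 H
  atom 14 (N): bond orders sum to 1 → 2 H
  atom 16 (O): bond orders sum to 2 → 0 H
  atom 17 (O): bond orders sum to 2 → 0 H
Lipinski HBD = 4.
Acceptors: N atoms = 2, O atoms = 2 → HBA = 4.

4, 4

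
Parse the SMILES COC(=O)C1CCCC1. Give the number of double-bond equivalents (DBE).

2

Degree of unsaturation = (number of rings) + (number of π bonds).
Ring closures in the SMILES: 1.
π bonds: 1 double bond (each 1 DoU) → 1 DoU from unsaturation.
Total DoU = 1 + 1 = 2.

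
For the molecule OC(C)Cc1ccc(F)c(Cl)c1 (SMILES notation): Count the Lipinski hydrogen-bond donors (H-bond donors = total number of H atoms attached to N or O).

Donors: find every N or O and count the H atoms it carries.
  atom 1 (O): bond orders sum to 1 → 1 H
Lipinski HBD = 1.

1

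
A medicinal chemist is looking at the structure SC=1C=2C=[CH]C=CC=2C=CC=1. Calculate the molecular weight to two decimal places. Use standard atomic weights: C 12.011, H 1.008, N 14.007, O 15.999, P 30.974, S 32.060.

First, the molecular formula is C10H8S (counting implicit H from valence).
  C: 10 × 12.011 = 120.110
  H: 8 × 1.008 = 8.064
  S: 1 × 32.060 = 32.060
Sum: 10×12.011 + 8×1.008 + 1×32.060 = 160.234 → 160.23 g/mol.

160.23 g/mol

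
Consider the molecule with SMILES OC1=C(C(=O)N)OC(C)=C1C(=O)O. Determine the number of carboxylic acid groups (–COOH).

The carboxylic acid motif appears at heavy-atom position 11 in the SMILES.
Other groups present: 1 amide, 1 hydroxyl.
Carboxylic acid count: 1.

1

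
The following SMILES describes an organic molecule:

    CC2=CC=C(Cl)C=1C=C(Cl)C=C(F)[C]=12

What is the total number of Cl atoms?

2

Scan the SMILES for Cl atoms (remember two-letter symbols like Cl and Br are single atoms).
Chlorine count: 2.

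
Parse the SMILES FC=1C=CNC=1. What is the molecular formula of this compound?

C4H4FN

Walk through each heavy atom and fill implicit hydrogens from standard valence (C 4, N 3, O 2, S 2, halogen 1):
  atom 1: F (halogen, monovalent) → 0 H
  atom 2: C, bond orders sum to 4 (valence 4) → 0 H
  atom 3: C, bond orders sum to 3 (valence 4) → 1 H
  atom 4: C, bond orders sum to 3 (valence 4) → 1 H
  atom 5: N, bond orders sum to 2 (valence 3) → 1 H
  atom 6: C, bond orders sum to 3 (valence 4) → 1 H
Totals → C:4, H:4, F:1, N:1.
In Hill order: C4H4FN.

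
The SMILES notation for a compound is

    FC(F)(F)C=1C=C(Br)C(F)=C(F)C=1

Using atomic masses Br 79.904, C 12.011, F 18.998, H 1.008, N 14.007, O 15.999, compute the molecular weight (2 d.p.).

260.99 g/mol

First, the molecular formula is C7H2BrF5 (counting implicit H from valence).
  Br: 1 × 79.904 = 79.904
  C: 7 × 12.011 = 84.077
  F: 5 × 18.998 = 94.990
  H: 2 × 1.008 = 2.016
Sum: 1×79.904 + 7×12.011 + 5×18.998 + 2×1.008 = 260.987 → 260.99 g/mol.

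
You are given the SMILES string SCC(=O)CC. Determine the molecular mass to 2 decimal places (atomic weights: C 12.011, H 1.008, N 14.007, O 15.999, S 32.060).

104.17 g/mol

First, the molecular formula is C4H8OS (counting implicit H from valence).
  C: 4 × 12.011 = 48.044
  H: 8 × 1.008 = 8.064
  O: 1 × 15.999 = 15.999
  S: 1 × 32.060 = 32.060
Sum: 4×12.011 + 8×1.008 + 1×15.999 + 1×32.060 = 104.167 → 104.17 g/mol.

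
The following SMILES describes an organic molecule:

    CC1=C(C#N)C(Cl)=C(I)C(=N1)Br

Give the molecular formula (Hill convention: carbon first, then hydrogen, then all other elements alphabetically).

C7H3BrClIN2

Walk through each heavy atom and fill implicit hydrogens from standard valence (C 4, N 3, O 2, S 2, halogen 1):
  atom 1: C, bond orders sum to 1 (valence 4) → 3 H
  atom 2: C, bond orders sum to 4 (valence 4) → 0 H
  atom 3: C, bond orders sum to 4 (valence 4) → 0 H
  atom 4: C, bond orders sum to 4 (valence 4) → 0 H
  atom 5: N, bond orders sum to 3 (valence 3) → 0 H
  atom 6: C, bond orders sum to 4 (valence 4) → 0 H
  atom 7: Cl (halogen, monovalent) → 0 H
  atom 8: C, bond orders sum to 4 (valence 4) → 0 H
  atom 9: I (halogen, monovalent) → 0 H
  atom 10: C, bond orders sum to 4 (valence 4) → 0 H
  atom 11: N, bond orders sum to 3 (valence 3) → 0 H
  atom 12: Br (halogen, monovalent) → 0 H
Totals → C:7, H:3, Br:1, Cl:1, I:1, N:2.
In Hill order: C7H3BrClIN2.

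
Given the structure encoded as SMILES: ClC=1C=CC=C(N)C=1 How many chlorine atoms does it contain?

Scan the SMILES for Cl atoms (remember two-letter symbols like Cl and Br are single atoms).
Chlorine count: 1.

1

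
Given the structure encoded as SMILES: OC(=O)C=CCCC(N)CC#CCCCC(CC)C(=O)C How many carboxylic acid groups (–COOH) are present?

1

The carboxylic acid motif appears at heavy-atom position 2 in the SMILES.
Other groups present: 1 alkene, 1 alkyne, 1 ketone, 1 primary amine.
Carboxylic acid count: 1.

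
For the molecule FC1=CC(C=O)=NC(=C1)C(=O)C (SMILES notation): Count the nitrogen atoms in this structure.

1

Scan the SMILES for N atoms (remember two-letter symbols like Cl and Br are single atoms).
Nitrogen count: 1.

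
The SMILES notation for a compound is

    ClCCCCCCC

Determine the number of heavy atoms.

Every atom symbol written in the SMILES (organic subset) is one heavy atom; implicit H are not written.
Heavy atoms by element → C:7, Cl:1.
Total: 8.

8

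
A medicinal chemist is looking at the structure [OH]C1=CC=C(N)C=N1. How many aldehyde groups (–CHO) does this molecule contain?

Scan the SMILES for the aldehyde motif — none present.
Groups that are present: 1 hydroxyl, 1 primary amine.

0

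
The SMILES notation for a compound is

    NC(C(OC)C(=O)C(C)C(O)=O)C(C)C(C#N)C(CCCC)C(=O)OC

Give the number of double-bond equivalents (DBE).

Degree of unsaturation = (number of rings) + (number of π bonds).
Ring closures in the SMILES: 0.
π bonds: 3 double bonds (each 1 DoU), 1 triple bond (each 2 DoU) → 5 DoU from unsaturation.
Total DoU = 0 + 5 = 5.

5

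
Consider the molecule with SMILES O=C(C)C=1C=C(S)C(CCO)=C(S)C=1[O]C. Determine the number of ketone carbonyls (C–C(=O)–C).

The ketone motif appears at heavy-atom position 2 in the SMILES.
Other groups present: 1 ether, 1 hydroxyl, 2 thiol.
Ketone count: 1.

1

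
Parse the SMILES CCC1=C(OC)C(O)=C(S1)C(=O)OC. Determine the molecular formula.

Walk through each heavy atom and fill implicit hydrogens from standard valence (C 4, N 3, O 2, S 2, halogen 1):
  atom 1: C, bond orders sum to 1 (valence 4) → 3 H
  atom 2: C, bond orders sum to 2 (valence 4) → 2 H
  atom 3: C, bond orders sum to 4 (valence 4) → 0 H
  atom 4: C, bond orders sum to 4 (valence 4) → 0 H
  atom 5: O, bond orders sum to 2 (valence 2) → 0 H
  atom 6: C, bond orders sum to 1 (valence 4) → 3 H
  atom 7: C, bond orders sum to 4 (valence 4) → 0 H
  atom 8: O, bond orders sum to 1 (valence 2) → 1 H
  atom 9: C, bond orders sum to 4 (valence 4) → 0 H
  atom 10: S, bond orders sum to 2 (valence 2) → 0 H
  atom 11: C, bond orders sum to 4 (valence 4) → 0 H
  atom 12: O, bond orders sum to 2 (valence 2) → 0 H
  atom 13: O, bond orders sum to 2 (valence 2) → 0 H
  atom 14: C, bond orders sum to 1 (valence 4) → 3 H
Totals → C:9, H:12, O:4, S:1.
In Hill order: C9H12O4S.

C9H12O4S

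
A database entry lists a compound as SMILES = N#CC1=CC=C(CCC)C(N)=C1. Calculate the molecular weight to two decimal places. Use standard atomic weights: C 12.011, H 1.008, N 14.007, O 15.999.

First, the molecular formula is C10H12N2 (counting implicit H from valence).
  C: 10 × 12.011 = 120.110
  H: 12 × 1.008 = 12.096
  N: 2 × 14.007 = 28.014
Sum: 10×12.011 + 12×1.008 + 2×14.007 = 160.220 → 160.22 g/mol.

160.22 g/mol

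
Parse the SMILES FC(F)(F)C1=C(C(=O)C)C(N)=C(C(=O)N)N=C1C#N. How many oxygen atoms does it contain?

Scan the SMILES for O atoms (remember two-letter symbols like Cl and Br are single atoms).
Oxygen count: 2.

2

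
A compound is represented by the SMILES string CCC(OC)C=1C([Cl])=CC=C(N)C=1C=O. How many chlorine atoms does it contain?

Scan the SMILES for Cl atoms (remember two-letter symbols like Cl and Br are single atoms).
Chlorine count: 1.

1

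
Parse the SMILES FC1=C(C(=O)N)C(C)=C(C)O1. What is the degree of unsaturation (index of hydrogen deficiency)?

Molecular formula: C7H8FNO2.
DoU = (2C + 2 + N − H − X) / 2, where X is the halogen count and O/S are ignored.
    = (2·7 + 2 + 1 − 8 − 1) / 2 = 8 / 2 = 4.

4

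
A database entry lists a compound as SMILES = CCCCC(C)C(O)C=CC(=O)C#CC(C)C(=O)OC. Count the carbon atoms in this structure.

16

Count every carbon token in the SMILES (each C, including those in ring-closure positions and inside branches).
Carbon count: 16.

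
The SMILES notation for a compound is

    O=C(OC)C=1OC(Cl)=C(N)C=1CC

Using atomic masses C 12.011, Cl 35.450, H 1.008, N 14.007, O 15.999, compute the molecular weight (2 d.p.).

First, the molecular formula is C8H10ClNO3 (counting implicit H from valence).
  C: 8 × 12.011 = 96.088
  Cl: 1 × 35.450 = 35.450
  H: 10 × 1.008 = 10.080
  N: 1 × 14.007 = 14.007
  O: 3 × 15.999 = 47.997
Sum: 8×12.011 + 1×35.450 + 10×1.008 + 1×14.007 + 3×15.999 = 203.622 → 203.62 g/mol.

203.62 g/mol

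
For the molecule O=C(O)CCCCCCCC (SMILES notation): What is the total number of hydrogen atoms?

18

Walk through each heavy atom and fill implicit hydrogens from standard valence (C 4, N 3, O 2, S 2, halogen 1):
  atom 1: O, bond orders sum to 2 (valence 2) → 0 H
  atom 2: C, bond orders sum to 4 (valence 4) → 0 H
  atom 3: O, bond orders sum to 1 (valence 2) → 1 H
  atom 4: C, bond orders sum to 2 (valence 4) → 2 H
  atom 5: C, bond orders sum to 2 (valence 4) → 2 H
  atom 6: C, bond orders sum to 2 (valence 4) → 2 H
  atom 7: C, bond orders sum to 2 (valence 4) → 2 H
  atom 8: C, bond orders sum to 2 (valence 4) → 2 H
  atom 9: C, bond orders sum to 2 (valence 4) → 2 H
  atom 10: C, bond orders sum to 2 (valence 4) → 2 H
  atom 11: C, bond orders sum to 1 (valence 4) → 3 H
Total hydrogens: 18.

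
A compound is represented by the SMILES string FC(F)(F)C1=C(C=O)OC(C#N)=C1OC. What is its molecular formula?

C8H4F3NO3

Walk through each heavy atom and fill implicit hydrogens from standard valence (C 4, N 3, O 2, S 2, halogen 1):
  atom 1: F (halogen, monovalent) → 0 H
  atom 2: C, bond orders sum to 4 (valence 4) → 0 H
  atom 3: F (halogen, monovalent) → 0 H
  atom 4: F (halogen, monovalent) → 0 H
  atom 5: C, bond orders sum to 4 (valence 4) → 0 H
  atom 6: C, bond orders sum to 4 (valence 4) → 0 H
  atom 7: C, bond orders sum to 3 (valence 4) → 1 H
  atom 8: O, bond orders sum to 2 (valence 2) → 0 H
  atom 9: O, bond orders sum to 2 (valence 2) → 0 H
  atom 10: C, bond orders sum to 4 (valence 4) → 0 H
  atom 11: C, bond orders sum to 4 (valence 4) → 0 H
  atom 12: N, bond orders sum to 3 (valence 3) → 0 H
  atom 13: C, bond orders sum to 4 (valence 4) → 0 H
  atom 14: O, bond orders sum to 2 (valence 2) → 0 H
  atom 15: C, bond orders sum to 1 (valence 4) → 3 H
Totals → C:8, H:4, F:3, N:1, O:3.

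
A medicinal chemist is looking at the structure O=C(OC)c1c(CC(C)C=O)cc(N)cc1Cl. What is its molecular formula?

C12H14ClNO3

Walk through each heavy atom and fill implicit hydrogens from standard valence (C 4, N 3, O 2, S 2, halogen 1); for lowercase aromatic atoms, an aromatic c carries 1 H when it has two neighbours and 0 H with three, and aromatic n carries 0 H:
  atom 1: O, bond orders sum to 2 (valence 2) → 0 H
  atom 2: C, bond orders sum to 4 (valence 4) → 0 H
  atom 3: O, bond orders sum to 2 (valence 2) → 0 H
  atom 4: C, bond orders sum to 1 (valence 4) → 3 H
  atom 5: aromatic c, 3 neighbours → 0 H
  atom 6: aromatic c, 3 neighbours → 0 H
  atom 7: C, bond orders sum to 2 (valence 4) → 2 H
  atom 8: C, bond orders sum to 3 (valence 4) → 1 H
  atom 9: C, bond orders sum to 1 (valence 4) → 3 H
  atom 10: C, bond orders sum to 3 (valence 4) → 1 H
  atom 11: O, bond orders sum to 2 (valence 2) → 0 H
  atom 12: aromatic c, 2 neighbours → 1 H
  atom 13: aromatic c, 3 neighbours → 0 H
  atom 14: N, bond orders sum to 1 (valence 3) → 2 H
  atom 15: aromatic c, 2 neighbours → 1 H
  atom 16: aromatic c, 3 neighbours → 0 H
  atom 17: Cl (halogen, monovalent) → 0 H
Totals → C:12, H:14, Cl:1, N:1, O:3.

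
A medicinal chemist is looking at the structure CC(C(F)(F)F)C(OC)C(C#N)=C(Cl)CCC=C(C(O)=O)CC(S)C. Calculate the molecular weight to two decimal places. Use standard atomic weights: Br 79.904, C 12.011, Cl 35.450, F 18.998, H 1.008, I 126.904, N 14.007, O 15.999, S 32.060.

399.85 g/mol

First, the molecular formula is C16H21ClF3NO3S (counting implicit H from valence).
  C: 16 × 12.011 = 192.176
  Cl: 1 × 35.450 = 35.450
  F: 3 × 18.998 = 56.994
  H: 21 × 1.008 = 21.168
  N: 1 × 14.007 = 14.007
  O: 3 × 15.999 = 47.997
  S: 1 × 32.060 = 32.060
Sum: 16×12.011 + 1×35.450 + 3×18.998 + 21×1.008 + 1×14.007 + 3×15.999 + 1×32.060 = 399.852 → 399.85 g/mol.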